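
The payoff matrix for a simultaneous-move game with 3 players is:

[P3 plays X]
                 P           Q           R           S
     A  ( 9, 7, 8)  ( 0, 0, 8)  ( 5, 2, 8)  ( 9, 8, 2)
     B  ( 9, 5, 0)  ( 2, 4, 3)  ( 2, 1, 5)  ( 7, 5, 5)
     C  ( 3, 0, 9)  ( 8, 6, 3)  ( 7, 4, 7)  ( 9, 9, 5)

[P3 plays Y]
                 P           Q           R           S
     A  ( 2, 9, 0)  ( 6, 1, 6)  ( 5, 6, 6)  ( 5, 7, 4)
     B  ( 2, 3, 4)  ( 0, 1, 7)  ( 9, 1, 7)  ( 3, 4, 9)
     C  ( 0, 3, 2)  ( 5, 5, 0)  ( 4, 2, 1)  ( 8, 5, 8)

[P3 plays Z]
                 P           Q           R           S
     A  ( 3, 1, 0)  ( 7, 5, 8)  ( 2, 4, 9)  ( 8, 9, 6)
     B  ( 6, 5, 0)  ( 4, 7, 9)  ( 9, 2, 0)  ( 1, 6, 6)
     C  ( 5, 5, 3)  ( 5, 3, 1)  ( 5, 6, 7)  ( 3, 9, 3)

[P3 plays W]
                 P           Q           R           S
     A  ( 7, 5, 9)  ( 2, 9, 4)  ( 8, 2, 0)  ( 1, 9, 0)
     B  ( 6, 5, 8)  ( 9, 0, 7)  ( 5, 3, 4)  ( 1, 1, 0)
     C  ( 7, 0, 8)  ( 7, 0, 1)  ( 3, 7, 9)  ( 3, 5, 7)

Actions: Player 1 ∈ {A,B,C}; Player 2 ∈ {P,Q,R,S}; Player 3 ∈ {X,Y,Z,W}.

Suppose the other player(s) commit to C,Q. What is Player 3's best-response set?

u_3(X vs C,Q) = 3
u_3(Y vs C,Q) = 0
u_3(Z vs C,Q) = 1
u_3(W vs C,Q) = 1
max payoff 3 at {X}

BR_3 = {X}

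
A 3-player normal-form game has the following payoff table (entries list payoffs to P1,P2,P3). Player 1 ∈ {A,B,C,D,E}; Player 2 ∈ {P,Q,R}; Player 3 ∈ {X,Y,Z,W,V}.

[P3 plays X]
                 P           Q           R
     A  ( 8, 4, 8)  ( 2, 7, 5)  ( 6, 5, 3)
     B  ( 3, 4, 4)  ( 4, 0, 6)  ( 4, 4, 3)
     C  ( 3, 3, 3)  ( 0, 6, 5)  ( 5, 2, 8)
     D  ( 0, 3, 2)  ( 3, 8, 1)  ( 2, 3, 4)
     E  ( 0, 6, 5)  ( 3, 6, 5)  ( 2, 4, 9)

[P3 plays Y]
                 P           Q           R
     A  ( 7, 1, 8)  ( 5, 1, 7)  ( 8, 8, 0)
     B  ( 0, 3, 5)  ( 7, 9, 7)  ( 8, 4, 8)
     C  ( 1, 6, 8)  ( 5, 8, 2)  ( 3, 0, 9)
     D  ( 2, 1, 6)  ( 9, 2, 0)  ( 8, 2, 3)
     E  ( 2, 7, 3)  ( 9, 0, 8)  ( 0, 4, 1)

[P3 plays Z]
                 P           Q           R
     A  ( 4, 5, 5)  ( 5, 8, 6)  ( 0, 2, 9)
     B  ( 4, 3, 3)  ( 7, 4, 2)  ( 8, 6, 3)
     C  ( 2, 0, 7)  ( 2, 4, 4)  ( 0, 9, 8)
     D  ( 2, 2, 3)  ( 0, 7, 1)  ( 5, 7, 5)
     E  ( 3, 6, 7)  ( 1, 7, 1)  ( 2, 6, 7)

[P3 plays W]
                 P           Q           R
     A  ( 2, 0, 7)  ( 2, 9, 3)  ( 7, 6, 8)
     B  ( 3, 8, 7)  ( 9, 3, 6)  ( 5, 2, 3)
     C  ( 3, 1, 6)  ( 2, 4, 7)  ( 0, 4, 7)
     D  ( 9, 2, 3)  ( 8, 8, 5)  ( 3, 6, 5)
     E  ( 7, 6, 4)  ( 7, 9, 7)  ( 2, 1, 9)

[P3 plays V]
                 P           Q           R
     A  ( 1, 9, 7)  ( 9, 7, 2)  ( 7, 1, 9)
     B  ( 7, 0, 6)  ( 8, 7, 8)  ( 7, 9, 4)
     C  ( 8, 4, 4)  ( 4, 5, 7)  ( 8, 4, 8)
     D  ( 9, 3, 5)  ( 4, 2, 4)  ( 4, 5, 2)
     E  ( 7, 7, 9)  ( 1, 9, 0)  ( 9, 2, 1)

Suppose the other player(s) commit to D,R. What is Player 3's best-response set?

P3 best: {Z,W}

u_3(X vs D,R) = 4
u_3(Y vs D,R) = 3
u_3(Z vs D,R) = 5
u_3(W vs D,R) = 5
u_3(V vs D,R) = 2
max payoff 5 at {Z,W}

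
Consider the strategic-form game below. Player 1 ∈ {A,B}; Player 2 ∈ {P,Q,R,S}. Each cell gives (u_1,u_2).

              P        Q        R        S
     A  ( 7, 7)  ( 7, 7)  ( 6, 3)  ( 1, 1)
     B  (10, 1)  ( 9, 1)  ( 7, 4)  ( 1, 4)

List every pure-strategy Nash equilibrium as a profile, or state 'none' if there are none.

(A,P): not NE [P1→B gives 10>7]
(A,Q): not NE [P1→B gives 9>7]
(A,R): not NE [P1→B gives 7>6; P2→Q gives 7>3]
(A,S): not NE [P2→Q gives 7>1]
(B,P): not NE [P2→S gives 4>1]
(B,Q): not NE [P2→S gives 4>1]
(B,R): NE
(B,S): NE

Nash profiles: (B,R), (B,S)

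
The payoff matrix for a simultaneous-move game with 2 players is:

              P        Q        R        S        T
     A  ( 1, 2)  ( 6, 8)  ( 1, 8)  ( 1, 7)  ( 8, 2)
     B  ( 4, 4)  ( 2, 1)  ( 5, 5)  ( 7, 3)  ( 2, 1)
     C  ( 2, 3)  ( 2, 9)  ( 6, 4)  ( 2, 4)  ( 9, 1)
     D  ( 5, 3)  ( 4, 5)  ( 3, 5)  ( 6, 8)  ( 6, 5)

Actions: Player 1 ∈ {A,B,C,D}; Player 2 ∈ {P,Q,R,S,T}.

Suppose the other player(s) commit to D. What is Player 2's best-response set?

u_2(P vs D) = 3
u_2(Q vs D) = 5
u_2(R vs D) = 5
u_2(S vs D) = 8
u_2(T vs D) = 5
max payoff 8 at {S}

BR_2 = {S}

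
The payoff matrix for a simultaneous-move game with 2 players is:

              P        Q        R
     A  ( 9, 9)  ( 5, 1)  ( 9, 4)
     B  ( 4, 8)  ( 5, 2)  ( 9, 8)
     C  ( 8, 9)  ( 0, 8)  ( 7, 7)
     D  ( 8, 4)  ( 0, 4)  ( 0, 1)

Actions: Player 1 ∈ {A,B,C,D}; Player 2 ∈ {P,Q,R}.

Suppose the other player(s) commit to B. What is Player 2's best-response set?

P2 best: {P,R}

u_2(P vs B) = 8
u_2(Q vs B) = 2
u_2(R vs B) = 8
max payoff 8 at {P,R}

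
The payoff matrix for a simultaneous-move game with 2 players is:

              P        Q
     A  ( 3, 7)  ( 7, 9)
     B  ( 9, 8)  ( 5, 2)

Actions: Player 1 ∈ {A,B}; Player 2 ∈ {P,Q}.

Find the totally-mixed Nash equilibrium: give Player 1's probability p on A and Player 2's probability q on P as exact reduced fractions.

(p,q) = (3/4, 1/4)

P1 indiff ⇒ q·3+(1-q)·7 = q·9+(1-q)·5 ⇒ q(-6) = (1-q)(-2) ⇒ q = 1/4
P2 indiff ⇒ p·7+(1-p)·8 = p·9+(1-p)·2 ⇒ p(-2) = (1-p)(-6) ⇒ p = 3/4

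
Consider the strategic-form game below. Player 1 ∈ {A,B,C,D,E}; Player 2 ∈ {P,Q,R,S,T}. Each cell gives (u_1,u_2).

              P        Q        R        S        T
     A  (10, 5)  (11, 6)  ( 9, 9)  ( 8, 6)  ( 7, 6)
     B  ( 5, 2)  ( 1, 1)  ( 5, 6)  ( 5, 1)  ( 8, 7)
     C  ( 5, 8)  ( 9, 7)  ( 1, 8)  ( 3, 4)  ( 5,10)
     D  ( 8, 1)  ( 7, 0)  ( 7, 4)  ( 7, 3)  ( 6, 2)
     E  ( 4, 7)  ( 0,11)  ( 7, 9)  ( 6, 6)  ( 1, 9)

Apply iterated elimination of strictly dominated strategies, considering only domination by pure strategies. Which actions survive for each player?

P1 drop C (A beats it: P:10>5 Q:11>9 R:9>1 S:8>3 T:7>5)
P1 drop D (A beats it: P:10>8 Q:11>7 R:9>7 S:8>7 T:7>6)
P1 drop E (A beats it: P:10>4 Q:11>0 R:9>7 S:8>6 T:7>1)
P2 drop P (R beats it: A:9>5 B:6>2)
P2 drop Q (R beats it: A:9>6 B:6>1)
P2 drop S (R beats it: A:9>6 B:6>1)
P1→{A,B} P2→{R,T}

IESDS → P1:{A,B} P2:{R,T}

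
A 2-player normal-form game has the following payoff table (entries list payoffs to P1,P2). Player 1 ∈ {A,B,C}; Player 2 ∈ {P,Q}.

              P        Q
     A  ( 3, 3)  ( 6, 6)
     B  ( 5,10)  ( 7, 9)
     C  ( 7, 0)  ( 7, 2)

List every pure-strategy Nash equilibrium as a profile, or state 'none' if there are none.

Nash profiles: (C,Q)

(A,P): not NE [P1→C gives 7>3; P2→Q gives 6>3]
(A,Q): not NE [P1→C gives 7>6]
(B,P): not NE [P1→C gives 7>5]
(B,Q): not NE [P2→P gives 10>9]
(C,P): not NE [P2→Q gives 2>0]
(C,Q): NE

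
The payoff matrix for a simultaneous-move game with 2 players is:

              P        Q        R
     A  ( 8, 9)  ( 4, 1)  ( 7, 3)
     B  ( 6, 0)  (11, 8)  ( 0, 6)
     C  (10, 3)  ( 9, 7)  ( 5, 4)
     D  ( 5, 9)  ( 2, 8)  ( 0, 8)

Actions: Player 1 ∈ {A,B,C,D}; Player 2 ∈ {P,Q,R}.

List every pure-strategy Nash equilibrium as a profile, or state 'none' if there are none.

NE set: (B,Q)

(A,P): not NE [P1→C gives 10>8]
(A,Q): not NE [P1→B gives 11>4; P2→P gives 9>1]
(A,R): not NE [P2→P gives 9>3]
(B,P): not NE [P1→C gives 10>6; P2→Q gives 8>0]
(B,Q): NE
(B,R): not NE [P1→A gives 7>0; P2→Q gives 8>6]
(C,P): not NE [P2→Q gives 7>3]
(C,Q): not NE [P1→B gives 11>9]
(C,R): not NE [P1→A gives 7>5; P2→Q gives 7>4]
(D,P): not NE [P1→C gives 10>5]
(D,Q): not NE [P1→B gives 11>2; P2→P gives 9>8]
(D,R): not NE [P1→A gives 7>0; P2→P gives 9>8]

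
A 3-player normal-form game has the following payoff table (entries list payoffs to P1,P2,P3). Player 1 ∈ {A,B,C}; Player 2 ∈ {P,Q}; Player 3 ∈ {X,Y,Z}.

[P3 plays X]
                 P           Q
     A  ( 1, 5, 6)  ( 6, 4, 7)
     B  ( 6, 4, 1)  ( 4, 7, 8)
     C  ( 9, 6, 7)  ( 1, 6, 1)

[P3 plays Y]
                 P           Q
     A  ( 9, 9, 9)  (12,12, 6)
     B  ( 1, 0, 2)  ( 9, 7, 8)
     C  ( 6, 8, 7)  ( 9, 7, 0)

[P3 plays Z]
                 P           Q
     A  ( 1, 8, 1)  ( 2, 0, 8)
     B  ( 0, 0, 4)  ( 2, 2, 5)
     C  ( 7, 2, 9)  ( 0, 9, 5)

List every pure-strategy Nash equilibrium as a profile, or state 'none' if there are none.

(A,P,X): not NE [P1→C gives 9>1; P3→Y gives 9>6]
(A,P,Y): not NE [P2→Q gives 12>9]
(A,P,Z): not NE [P1→C gives 7>1; P3→Y gives 9>1]
(A,Q,X): not NE [P2→P gives 5>4; P3→Z gives 8>7]
(A,Q,Y): not NE [P3→Z gives 8>6]
(A,Q,Z): not NE [P2→P gives 8>0]
(B,P,X): not NE [P1→C gives 9>6; P2→Q gives 7>4; P3→Z gives 4>1]
(B,P,Y): not NE [P1→A gives 9>1; P2→Q gives 7>0; P3→Z gives 4>2]
(B,P,Z): not NE [P1→C gives 7>0; P2→Q gives 2>0]
(B,Q,X): not NE [P1→A gives 6>4]
(B,Q,Y): not NE [P1→A gives 12>9]
(B,Q,Z): not NE [P3→Y gives 8>5]
(C,P,X): not NE [P3→Z gives 9>7]
(C,P,Y): not NE [P1→A gives 9>6; P3→Z gives 9>7]
(C,P,Z): not NE [P2→Q gives 9>2]
(C,Q,X): not NE [P1→A gives 6>1; P3→Z gives 5>1]
(C,Q,Y): not NE [P1→A gives 12>9; P2→P gives 8>7; P3→Z gives 5>0]
(C,Q,Z): not NE [P1→B gives 2>0]

No pure NE.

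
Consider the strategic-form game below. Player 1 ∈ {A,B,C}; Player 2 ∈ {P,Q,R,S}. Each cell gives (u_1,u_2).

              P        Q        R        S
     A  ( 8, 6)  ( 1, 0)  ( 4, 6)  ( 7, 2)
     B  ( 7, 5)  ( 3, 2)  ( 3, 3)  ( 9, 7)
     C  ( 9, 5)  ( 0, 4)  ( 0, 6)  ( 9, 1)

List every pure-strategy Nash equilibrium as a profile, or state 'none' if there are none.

(A,P): not NE [P1→C gives 9>8]
(A,Q): not NE [P1→B gives 3>1; P2→R gives 6>0]
(A,R): NE
(A,S): not NE [P1→C gives 9>7; P2→R gives 6>2]
(B,P): not NE [P1→C gives 9>7; P2→S gives 7>5]
(B,Q): not NE [P2→S gives 7>2]
(B,R): not NE [P1→A gives 4>3; P2→S gives 7>3]
(B,S): NE
(C,P): not NE [P2→R gives 6>5]
(C,Q): not NE [P1→B gives 3>0; P2→R gives 6>4]
(C,R): not NE [P1→A gives 4>0]
(C,S): not NE [P2→R gives 6>1]

Nash profiles: (A,R), (B,S)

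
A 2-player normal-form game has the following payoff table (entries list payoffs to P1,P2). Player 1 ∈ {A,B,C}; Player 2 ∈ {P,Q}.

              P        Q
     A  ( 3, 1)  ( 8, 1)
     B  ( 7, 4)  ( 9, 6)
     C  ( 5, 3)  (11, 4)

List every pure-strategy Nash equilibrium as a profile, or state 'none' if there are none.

PSNE = {(C,Q)}

(A,P): not NE [P1→B gives 7>3]
(A,Q): not NE [P1→C gives 11>8]
(B,P): not NE [P2→Q gives 6>4]
(B,Q): not NE [P1→C gives 11>9]
(C,P): not NE [P1→B gives 7>5; P2→Q gives 4>3]
(C,Q): NE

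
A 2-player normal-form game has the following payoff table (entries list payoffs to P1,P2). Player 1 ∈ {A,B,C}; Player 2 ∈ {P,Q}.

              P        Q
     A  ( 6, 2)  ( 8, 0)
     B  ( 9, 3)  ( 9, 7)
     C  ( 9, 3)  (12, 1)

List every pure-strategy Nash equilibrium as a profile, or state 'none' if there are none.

(A,P): not NE [P1→C gives 9>6]
(A,Q): not NE [P1→C gives 12>8; P2→P gives 2>0]
(B,P): not NE [P2→Q gives 7>3]
(B,Q): not NE [P1→C gives 12>9]
(C,P): NE
(C,Q): not NE [P2→P gives 3>1]

Nash profiles: (C,P)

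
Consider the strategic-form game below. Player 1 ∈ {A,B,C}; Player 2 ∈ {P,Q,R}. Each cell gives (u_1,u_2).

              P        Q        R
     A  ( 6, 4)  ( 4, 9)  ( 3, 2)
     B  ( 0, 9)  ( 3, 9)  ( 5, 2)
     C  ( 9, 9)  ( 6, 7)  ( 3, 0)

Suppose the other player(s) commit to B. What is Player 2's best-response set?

u_2(P vs B) = 9
u_2(Q vs B) = 9
u_2(R vs B) = 2
max payoff 9 at {P,Q}

argmax u_2 = {P,Q}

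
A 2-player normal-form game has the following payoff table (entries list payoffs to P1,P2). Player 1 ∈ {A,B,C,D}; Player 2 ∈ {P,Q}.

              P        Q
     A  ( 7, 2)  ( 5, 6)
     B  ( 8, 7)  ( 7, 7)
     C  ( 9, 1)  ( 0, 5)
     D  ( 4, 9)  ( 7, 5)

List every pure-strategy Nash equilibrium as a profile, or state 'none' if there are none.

Nash profiles: (B,Q)

(A,P): not NE [P1→C gives 9>7; P2→Q gives 6>2]
(A,Q): not NE [P1→D gives 7>5]
(B,P): not NE [P1→C gives 9>8]
(B,Q): NE
(C,P): not NE [P2→Q gives 5>1]
(C,Q): not NE [P1→D gives 7>0]
(D,P): not NE [P1→C gives 9>4]
(D,Q): not NE [P2→P gives 9>5]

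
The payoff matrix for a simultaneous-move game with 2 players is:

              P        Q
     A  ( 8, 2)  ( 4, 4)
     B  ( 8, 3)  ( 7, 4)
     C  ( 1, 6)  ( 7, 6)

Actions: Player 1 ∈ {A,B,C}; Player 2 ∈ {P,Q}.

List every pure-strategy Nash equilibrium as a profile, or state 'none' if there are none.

Nash profiles: (B,Q), (C,Q)

(A,P): not NE [P2→Q gives 4>2]
(A,Q): not NE [P1→C gives 7>4]
(B,P): not NE [P2→Q gives 4>3]
(B,Q): NE
(C,P): not NE [P1→B gives 8>1]
(C,Q): NE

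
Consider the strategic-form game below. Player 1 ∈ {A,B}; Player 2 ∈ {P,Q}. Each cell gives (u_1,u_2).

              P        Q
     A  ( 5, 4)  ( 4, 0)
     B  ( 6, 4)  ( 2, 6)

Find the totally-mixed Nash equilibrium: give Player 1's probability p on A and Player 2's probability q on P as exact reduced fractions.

P1 indiff ⇒ q·5+(1-q)·4 = q·6+(1-q)·2 ⇒ q(-1) = (1-q)(-2) ⇒ q = 2/3
P2 indiff ⇒ p·4+(1-p)·4 = p·0+(1-p)·6 ⇒ p(4) = (1-p)(2) ⇒ p = 1/3

P1 mixes 1/3 on A; P2 mixes 2/3 on P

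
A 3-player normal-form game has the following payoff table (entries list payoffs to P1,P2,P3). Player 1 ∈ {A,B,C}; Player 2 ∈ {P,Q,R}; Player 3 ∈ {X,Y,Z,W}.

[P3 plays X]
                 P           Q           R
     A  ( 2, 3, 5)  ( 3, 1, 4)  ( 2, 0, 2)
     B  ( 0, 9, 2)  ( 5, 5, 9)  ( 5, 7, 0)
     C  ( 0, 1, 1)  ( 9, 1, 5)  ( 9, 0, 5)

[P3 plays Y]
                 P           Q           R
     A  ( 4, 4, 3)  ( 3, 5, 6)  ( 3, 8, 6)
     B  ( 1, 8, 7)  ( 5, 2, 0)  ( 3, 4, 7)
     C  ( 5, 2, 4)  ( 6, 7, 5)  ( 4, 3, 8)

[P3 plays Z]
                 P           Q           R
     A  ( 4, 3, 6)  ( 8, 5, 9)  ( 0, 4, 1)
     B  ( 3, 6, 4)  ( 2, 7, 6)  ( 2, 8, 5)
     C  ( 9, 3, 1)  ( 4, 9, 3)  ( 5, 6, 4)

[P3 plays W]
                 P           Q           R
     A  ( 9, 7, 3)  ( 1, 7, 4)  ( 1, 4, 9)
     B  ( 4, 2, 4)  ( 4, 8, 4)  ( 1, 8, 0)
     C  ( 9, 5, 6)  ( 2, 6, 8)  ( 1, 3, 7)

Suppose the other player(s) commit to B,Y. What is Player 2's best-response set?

u_2(P vs B,Y) = 8
u_2(Q vs B,Y) = 2
u_2(R vs B,Y) = 4
max payoff 8 at {P}

P2 best: {P}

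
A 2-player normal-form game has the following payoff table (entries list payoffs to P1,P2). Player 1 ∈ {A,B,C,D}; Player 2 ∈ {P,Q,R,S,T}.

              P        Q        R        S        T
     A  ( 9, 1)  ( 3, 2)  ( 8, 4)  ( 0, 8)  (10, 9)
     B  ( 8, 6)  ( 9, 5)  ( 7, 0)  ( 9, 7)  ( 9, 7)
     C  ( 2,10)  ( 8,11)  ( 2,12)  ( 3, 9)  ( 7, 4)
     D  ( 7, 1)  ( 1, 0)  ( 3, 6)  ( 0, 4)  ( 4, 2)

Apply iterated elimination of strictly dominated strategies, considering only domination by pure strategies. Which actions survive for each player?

Remaining: P1:{A,B} P2:{S,T}

P1 drop C (B beats it: P:8>2 Q:9>8 R:7>2 S:9>3 T:9>7)
P1 drop D (B beats it: P:8>7 Q:9>1 R:7>3 S:9>0 T:9>4)
P2 drop P (S beats it: A:8>1 B:7>6)
P2 drop Q (S beats it: A:8>2 B:7>5)
P2 drop R (S beats it: A:8>4 B:7>0)
P1→{A,B} P2→{S,T}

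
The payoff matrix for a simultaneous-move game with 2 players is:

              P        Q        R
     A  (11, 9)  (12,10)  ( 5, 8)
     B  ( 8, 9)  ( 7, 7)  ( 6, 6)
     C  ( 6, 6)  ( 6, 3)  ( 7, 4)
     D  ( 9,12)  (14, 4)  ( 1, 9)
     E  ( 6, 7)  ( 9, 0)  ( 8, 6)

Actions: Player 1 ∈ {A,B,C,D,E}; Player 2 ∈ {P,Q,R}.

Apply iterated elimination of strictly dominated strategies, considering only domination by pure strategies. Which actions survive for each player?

P2 drop R (P beats it: A:9>8 B:9>6 C:6>4 D:12>9 E:7>6)
P1 drop B (A beats it: P:11>8 Q:12>7)
P1 drop C (A beats it: P:11>6 Q:12>6)
P1 drop E (A beats it: P:11>6 Q:12>9)
P1→{A,D} P2→{P,Q}

IESDS → P1:{A,D} P2:{P,Q}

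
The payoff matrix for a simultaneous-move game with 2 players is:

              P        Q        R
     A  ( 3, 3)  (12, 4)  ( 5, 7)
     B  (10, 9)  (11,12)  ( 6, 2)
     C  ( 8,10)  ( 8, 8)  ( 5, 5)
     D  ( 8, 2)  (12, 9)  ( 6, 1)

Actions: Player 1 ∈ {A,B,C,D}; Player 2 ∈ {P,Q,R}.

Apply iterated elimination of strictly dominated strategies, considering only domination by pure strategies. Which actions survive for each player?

P1 drop C (B beats it: P:10>8 Q:11>8 R:6>5)
P2 drop P (Q beats it: A:4>3 B:12>9 D:9>2)
P1→{A,B,D} P2→{Q,R}

Survivors P1:{A,B,D} P2:{Q,R}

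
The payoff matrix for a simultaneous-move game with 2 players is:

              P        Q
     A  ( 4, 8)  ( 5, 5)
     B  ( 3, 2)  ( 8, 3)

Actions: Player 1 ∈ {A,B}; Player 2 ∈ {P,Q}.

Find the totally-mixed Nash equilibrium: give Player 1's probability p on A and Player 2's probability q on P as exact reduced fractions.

P1 indiff ⇒ q·4+(1-q)·5 = q·3+(1-q)·8 ⇒ q(1) = (1-q)(3) ⇒ q = 3/4
P2 indiff ⇒ p·8+(1-p)·2 = p·5+(1-p)·3 ⇒ p(3) = (1-p)(1) ⇒ p = 1/4

P1 mixes 1/4 on A; P2 mixes 3/4 on P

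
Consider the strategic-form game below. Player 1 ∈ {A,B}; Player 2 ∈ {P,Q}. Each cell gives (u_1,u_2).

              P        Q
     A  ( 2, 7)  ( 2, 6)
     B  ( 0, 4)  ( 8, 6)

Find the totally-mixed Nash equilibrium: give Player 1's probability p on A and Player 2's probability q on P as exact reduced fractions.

(p,q) = (2/3, 3/4)

P1 indiff ⇒ q·2+(1-q)·2 = q·0+(1-q)·8 ⇒ q(2) = (1-q)(6) ⇒ q = 3/4
P2 indiff ⇒ p·7+(1-p)·4 = p·6+(1-p)·6 ⇒ p(1) = (1-p)(2) ⇒ p = 2/3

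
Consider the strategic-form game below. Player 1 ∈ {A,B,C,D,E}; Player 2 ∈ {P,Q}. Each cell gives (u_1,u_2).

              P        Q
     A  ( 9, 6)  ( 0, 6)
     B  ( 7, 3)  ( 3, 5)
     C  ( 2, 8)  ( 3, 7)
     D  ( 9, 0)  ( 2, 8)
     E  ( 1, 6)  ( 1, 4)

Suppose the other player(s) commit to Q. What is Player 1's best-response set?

u_1(A vs Q) = 0
u_1(B vs Q) = 3
u_1(C vs Q) = 3
u_1(D vs Q) = 2
u_1(E vs Q) = 1
max payoff 3 at {B,C}

P1 best: {B,C}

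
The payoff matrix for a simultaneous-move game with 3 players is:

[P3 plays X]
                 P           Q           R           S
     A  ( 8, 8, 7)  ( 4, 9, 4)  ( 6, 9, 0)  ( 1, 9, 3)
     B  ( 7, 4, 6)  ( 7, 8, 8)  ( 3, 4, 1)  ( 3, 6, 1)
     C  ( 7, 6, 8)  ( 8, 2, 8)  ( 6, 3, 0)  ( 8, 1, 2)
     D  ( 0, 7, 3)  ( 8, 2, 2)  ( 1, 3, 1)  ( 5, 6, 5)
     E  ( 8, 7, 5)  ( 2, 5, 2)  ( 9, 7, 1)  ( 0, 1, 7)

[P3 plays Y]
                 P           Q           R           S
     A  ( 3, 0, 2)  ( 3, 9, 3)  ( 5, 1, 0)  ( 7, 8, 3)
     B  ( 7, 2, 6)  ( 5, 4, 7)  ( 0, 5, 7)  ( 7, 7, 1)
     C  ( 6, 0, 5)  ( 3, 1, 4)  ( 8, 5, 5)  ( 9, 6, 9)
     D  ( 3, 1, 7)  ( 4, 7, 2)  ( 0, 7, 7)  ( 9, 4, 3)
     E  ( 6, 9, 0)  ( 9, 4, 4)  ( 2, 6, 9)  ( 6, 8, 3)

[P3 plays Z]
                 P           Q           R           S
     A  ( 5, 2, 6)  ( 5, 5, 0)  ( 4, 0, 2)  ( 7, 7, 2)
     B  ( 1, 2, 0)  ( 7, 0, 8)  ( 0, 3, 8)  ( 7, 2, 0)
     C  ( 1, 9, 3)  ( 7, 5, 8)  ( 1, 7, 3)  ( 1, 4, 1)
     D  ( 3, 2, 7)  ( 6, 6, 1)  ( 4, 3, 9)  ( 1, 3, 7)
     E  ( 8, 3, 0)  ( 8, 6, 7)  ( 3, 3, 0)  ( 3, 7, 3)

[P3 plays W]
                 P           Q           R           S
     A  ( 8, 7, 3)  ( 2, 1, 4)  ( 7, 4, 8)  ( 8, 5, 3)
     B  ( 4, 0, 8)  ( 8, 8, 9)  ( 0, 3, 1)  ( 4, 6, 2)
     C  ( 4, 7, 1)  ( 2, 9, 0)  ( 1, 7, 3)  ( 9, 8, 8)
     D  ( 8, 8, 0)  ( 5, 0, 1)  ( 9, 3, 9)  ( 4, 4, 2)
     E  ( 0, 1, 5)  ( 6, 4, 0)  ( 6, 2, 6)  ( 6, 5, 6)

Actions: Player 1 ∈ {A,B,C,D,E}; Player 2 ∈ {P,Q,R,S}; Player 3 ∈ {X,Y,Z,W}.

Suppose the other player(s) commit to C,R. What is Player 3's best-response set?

argmax u_3 = {Y}

u_3(X vs C,R) = 0
u_3(Y vs C,R) = 5
u_3(Z vs C,R) = 3
u_3(W vs C,R) = 3
max payoff 5 at {Y}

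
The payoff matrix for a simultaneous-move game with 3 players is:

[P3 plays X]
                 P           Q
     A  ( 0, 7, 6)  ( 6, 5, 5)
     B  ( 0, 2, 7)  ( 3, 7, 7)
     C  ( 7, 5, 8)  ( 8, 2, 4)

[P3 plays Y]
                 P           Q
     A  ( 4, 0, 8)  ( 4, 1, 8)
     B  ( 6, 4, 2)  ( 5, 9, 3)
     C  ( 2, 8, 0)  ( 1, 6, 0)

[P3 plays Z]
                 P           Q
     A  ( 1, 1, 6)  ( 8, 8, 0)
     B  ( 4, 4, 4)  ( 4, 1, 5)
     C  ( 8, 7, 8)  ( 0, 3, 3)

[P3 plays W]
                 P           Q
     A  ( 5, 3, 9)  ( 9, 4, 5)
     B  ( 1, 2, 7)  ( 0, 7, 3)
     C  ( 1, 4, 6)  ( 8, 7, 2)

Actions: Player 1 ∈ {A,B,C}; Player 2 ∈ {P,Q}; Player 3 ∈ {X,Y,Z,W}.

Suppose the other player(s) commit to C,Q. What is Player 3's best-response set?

P3 best: {X}

u_3(X vs C,Q) = 4
u_3(Y vs C,Q) = 0
u_3(Z vs C,Q) = 3
u_3(W vs C,Q) = 2
max payoff 4 at {X}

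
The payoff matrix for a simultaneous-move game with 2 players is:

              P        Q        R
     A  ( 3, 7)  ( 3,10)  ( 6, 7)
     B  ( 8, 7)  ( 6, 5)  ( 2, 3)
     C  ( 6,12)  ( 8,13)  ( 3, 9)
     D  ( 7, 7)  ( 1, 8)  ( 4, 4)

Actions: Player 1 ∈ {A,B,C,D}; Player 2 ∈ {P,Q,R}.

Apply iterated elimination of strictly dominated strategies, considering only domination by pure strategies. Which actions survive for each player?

P2 drop R (Q beats it: A:10>7 B:5>3 C:13>9 D:8>4)
P1 drop A (B beats it: P:8>3 Q:6>3)
P1 drop D (B beats it: P:8>7 Q:6>1)
P1→{B,C} P2→{P,Q}

Survivors P1:{B,C} P2:{P,Q}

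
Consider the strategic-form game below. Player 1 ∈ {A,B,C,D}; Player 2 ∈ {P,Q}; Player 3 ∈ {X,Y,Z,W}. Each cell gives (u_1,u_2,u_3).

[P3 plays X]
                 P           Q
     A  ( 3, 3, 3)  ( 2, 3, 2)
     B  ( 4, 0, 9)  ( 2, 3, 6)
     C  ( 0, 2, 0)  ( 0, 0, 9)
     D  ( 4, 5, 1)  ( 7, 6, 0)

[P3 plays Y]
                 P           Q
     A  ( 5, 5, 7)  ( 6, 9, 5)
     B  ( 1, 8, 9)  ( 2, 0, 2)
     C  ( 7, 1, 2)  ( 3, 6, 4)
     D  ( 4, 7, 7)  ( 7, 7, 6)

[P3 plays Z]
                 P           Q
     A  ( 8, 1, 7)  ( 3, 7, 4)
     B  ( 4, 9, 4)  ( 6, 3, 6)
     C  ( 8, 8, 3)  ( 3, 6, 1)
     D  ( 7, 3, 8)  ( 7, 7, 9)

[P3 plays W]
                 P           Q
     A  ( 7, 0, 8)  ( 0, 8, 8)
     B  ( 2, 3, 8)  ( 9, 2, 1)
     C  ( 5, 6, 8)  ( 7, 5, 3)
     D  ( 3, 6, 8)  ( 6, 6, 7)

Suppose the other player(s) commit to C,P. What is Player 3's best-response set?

u_3(X vs C,P) = 0
u_3(Y vs C,P) = 2
u_3(Z vs C,P) = 3
u_3(W vs C,P) = 8
max payoff 8 at {W}

P3 best: {W}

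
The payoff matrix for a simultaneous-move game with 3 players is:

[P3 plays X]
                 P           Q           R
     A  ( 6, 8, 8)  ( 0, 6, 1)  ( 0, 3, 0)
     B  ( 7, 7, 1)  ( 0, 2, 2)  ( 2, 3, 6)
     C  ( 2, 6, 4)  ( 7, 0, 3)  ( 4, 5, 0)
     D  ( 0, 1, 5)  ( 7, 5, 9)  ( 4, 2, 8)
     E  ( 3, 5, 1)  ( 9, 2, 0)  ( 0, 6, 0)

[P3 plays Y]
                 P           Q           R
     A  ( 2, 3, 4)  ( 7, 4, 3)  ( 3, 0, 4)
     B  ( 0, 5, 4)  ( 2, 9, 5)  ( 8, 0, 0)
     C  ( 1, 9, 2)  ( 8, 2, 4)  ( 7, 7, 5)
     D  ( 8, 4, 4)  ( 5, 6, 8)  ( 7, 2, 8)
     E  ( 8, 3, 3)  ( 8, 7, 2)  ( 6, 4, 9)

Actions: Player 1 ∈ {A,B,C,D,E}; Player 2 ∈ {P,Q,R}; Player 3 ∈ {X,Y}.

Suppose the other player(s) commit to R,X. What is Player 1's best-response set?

argmax u_1 = {C,D}

u_1(A vs R,X) = 0
u_1(B vs R,X) = 2
u_1(C vs R,X) = 4
u_1(D vs R,X) = 4
u_1(E vs R,X) = 0
max payoff 4 at {C,D}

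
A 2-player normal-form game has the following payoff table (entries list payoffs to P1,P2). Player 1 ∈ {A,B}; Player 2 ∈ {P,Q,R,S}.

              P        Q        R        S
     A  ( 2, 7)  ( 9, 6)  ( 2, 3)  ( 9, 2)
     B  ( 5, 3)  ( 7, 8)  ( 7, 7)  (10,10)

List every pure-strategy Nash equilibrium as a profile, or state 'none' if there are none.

Nash profiles: (B,S)

(A,P): not NE [P1→B gives 5>2]
(A,Q): not NE [P2→P gives 7>6]
(A,R): not NE [P1→B gives 7>2; P2→P gives 7>3]
(A,S): not NE [P1→B gives 10>9; P2→P gives 7>2]
(B,P): not NE [P2→S gives 10>3]
(B,Q): not NE [P1→A gives 9>7; P2→S gives 10>8]
(B,R): not NE [P2→S gives 10>7]
(B,S): NE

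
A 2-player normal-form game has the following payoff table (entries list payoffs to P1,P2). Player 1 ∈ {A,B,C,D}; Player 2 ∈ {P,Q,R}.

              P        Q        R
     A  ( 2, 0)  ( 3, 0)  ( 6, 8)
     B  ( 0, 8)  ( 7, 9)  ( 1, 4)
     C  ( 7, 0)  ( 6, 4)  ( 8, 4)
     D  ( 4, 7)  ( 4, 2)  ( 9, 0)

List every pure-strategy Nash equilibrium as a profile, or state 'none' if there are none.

(A,P): not NE [P1→C gives 7>2; P2→R gives 8>0]
(A,Q): not NE [P1→B gives 7>3; P2→R gives 8>0]
(A,R): not NE [P1→D gives 9>6]
(B,P): not NE [P1→C gives 7>0; P2→Q gives 9>8]
(B,Q): NE
(B,R): not NE [P1→D gives 9>1; P2→Q gives 9>4]
(C,P): not NE [P2→R gives 4>0]
(C,Q): not NE [P1→B gives 7>6]
(C,R): not NE [P1→D gives 9>8]
(D,P): not NE [P1→C gives 7>4]
(D,Q): not NE [P1→B gives 7>4; P2→P gives 7>2]
(D,R): not NE [P2→P gives 7>0]

PSNE = {(B,Q)}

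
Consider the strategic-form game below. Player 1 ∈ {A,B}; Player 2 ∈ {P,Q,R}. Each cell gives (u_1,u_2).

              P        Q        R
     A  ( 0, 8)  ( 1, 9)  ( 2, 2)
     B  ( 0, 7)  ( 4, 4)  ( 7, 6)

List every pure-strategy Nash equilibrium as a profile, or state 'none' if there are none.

(A,P): not NE [P2→Q gives 9>8]
(A,Q): not NE [P1→B gives 4>1]
(A,R): not NE [P1→B gives 7>2; P2→Q gives 9>2]
(B,P): NE
(B,Q): not NE [P2→P gives 7>4]
(B,R): not NE [P2→P gives 7>6]

NE set: (B,P)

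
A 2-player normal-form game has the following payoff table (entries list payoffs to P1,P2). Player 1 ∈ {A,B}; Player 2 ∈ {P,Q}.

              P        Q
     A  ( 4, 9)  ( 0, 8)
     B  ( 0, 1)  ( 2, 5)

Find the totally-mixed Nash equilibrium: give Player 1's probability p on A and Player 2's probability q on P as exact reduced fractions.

p=4/5, q=1/3

P1 indiff ⇒ q·4+(1-q)·0 = q·0+(1-q)·2 ⇒ q(4) = (1-q)(2) ⇒ q = 1/3
P2 indiff ⇒ p·9+(1-p)·1 = p·8+(1-p)·5 ⇒ p(1) = (1-p)(4) ⇒ p = 4/5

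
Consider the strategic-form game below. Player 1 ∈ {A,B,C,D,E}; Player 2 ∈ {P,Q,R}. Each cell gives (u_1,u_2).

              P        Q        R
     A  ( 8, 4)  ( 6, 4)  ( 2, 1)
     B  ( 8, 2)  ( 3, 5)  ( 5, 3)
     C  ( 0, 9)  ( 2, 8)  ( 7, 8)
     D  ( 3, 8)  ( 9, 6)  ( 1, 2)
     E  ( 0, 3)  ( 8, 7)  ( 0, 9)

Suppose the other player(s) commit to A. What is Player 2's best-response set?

u_2(P vs A) = 4
u_2(Q vs A) = 4
u_2(R vs A) = 1
max payoff 4 at {P,Q}

P2 best: {P,Q}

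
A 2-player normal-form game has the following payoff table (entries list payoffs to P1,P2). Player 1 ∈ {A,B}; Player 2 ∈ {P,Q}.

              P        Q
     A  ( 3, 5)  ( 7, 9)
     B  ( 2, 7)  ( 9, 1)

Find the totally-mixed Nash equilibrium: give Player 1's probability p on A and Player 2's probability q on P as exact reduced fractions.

P1 indiff ⇒ q·3+(1-q)·7 = q·2+(1-q)·9 ⇒ q(1) = (1-q)(2) ⇒ q = 2/3
P2 indiff ⇒ p·5+(1-p)·7 = p·9+(1-p)·1 ⇒ p(-4) = (1-p)(-6) ⇒ p = 3/5

p=3/5, q=2/3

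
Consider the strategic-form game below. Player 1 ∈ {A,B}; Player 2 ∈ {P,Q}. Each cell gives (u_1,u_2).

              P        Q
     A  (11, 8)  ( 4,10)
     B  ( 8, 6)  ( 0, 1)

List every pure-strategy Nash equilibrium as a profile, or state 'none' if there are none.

(A,P): not NE [P2→Q gives 10>8]
(A,Q): NE
(B,P): not NE [P1→A gives 11>8]
(B,Q): not NE [P1→A gives 4>0; P2→P gives 6>1]

PSNE = {(A,Q)}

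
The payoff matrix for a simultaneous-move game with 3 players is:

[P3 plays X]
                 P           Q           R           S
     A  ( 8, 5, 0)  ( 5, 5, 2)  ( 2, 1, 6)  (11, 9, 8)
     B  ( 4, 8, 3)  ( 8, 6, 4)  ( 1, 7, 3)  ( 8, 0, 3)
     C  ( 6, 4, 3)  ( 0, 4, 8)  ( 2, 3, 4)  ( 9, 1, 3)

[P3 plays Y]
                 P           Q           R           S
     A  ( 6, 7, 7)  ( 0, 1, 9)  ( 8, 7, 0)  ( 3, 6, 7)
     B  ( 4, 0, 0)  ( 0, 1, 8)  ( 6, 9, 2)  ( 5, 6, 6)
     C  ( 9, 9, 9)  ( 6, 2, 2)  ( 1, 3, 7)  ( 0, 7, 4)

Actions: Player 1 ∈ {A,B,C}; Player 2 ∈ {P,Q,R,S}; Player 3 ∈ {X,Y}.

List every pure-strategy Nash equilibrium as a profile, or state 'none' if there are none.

Nash profiles: (A,S,X), (C,P,Y)

(A,P,X): not NE [P2→S gives 9>5; P3→Y gives 7>0]
(A,P,Y): not NE [P1→C gives 9>6]
(A,Q,X): not NE [P1→B gives 8>5; P2→S gives 9>5; P3→Y gives 9>2]
(A,Q,Y): not NE [P1→C gives 6>0; P2→R gives 7>1]
(A,R,X): not NE [P2→S gives 9>1]
(A,R,Y): not NE [P3→X gives 6>0]
(A,S,X): NE
(A,S,Y): not NE [P1→B gives 5>3; P2→R gives 7>6; P3→X gives 8>7]
(B,P,X): not NE [P1→A gives 8>4]
(B,P,Y): not NE [P1→C gives 9>4; P2→R gives 9>0; P3→X gives 3>0]
(B,Q,X): not NE [P2→P gives 8>6; P3→Y gives 8>4]
(B,Q,Y): not NE [P1→C gives 6>0; P2→R gives 9>1]
(B,R,X): not NE [P1→C gives 2>1; P2→P gives 8>7]
(B,R,Y): not NE [P1→A gives 8>6; P3→X gives 3>2]
(B,S,X): not NE [P1→A gives 11>8; P2→P gives 8>0; P3→Y gives 6>3]
(B,S,Y): not NE [P2→R gives 9>6]
(C,P,X): not NE [P1→A gives 8>6; P3→Y gives 9>3]
(C,P,Y): NE
(C,Q,X): not NE [P1→B gives 8>0]
(C,Q,Y): not NE [P2→P gives 9>2; P3→X gives 8>2]
(C,R,X): not NE [P2→Q gives 4>3; P3→Y gives 7>4]
(C,R,Y): not NE [P1→A gives 8>1; P2→P gives 9>3]
(C,S,X): not NE [P1→A gives 11>9; P2→Q gives 4>1; P3→Y gives 4>3]
(C,S,Y): not NE [P1→B gives 5>0; P2→P gives 9>7]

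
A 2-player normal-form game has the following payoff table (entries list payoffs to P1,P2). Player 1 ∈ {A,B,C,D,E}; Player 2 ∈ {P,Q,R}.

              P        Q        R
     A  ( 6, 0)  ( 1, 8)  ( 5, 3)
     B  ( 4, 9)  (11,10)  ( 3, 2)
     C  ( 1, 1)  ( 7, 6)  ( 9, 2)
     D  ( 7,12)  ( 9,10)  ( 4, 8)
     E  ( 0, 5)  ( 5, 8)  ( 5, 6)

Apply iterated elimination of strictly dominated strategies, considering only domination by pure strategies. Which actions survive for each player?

IESDS → P1:{B,D} P2:{P,Q}

P1 drop E (C beats it: P:1>0 Q:7>5 R:9>5)
P2 drop R (Q beats it: A:8>3 B:10>2 C:6>2 D:10>8)
P1 drop A (D beats it: P:7>6 Q:9>1)
P1 drop C (B beats it: P:4>1 Q:11>7)
P1→{B,D} P2→{P,Q}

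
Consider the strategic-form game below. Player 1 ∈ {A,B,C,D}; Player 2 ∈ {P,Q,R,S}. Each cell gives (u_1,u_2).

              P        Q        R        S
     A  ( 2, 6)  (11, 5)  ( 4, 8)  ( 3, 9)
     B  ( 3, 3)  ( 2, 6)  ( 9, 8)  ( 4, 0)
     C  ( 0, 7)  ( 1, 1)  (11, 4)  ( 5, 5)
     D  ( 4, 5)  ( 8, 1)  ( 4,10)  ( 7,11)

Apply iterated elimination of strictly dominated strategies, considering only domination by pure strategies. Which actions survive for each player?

P2 drop Q (R beats it: A:8>5 B:8>6 C:4>1 D:10>1)
P1 drop A (B beats it: P:3>2 R:9>4 S:4>3)
P1→{B,C,D} P2→{P,R,S}

Survivors P1:{B,C,D} P2:{P,R,S}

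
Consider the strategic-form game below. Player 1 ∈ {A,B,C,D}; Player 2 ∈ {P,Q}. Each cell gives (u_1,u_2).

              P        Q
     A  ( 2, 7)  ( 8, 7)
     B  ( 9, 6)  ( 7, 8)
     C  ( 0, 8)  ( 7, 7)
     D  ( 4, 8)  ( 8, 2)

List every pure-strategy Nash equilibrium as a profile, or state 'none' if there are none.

Nash profiles: (A,Q)

(A,P): not NE [P1→B gives 9>2]
(A,Q): NE
(B,P): not NE [P2→Q gives 8>6]
(B,Q): not NE [P1→D gives 8>7]
(C,P): not NE [P1→B gives 9>0]
(C,Q): not NE [P1→D gives 8>7; P2→P gives 8>7]
(D,P): not NE [P1→B gives 9>4]
(D,Q): not NE [P2→P gives 8>2]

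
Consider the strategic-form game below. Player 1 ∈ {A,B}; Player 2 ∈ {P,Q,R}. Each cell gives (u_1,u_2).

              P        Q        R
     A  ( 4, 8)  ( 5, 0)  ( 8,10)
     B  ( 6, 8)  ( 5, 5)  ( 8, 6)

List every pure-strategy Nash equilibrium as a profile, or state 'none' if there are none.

(A,P): not NE [P1→B gives 6>4; P2→R gives 10>8]
(A,Q): not NE [P2→R gives 10>0]
(A,R): NE
(B,P): NE
(B,Q): not NE [P2→P gives 8>5]
(B,R): not NE [P2→P gives 8>6]

PSNE = {(A,R), (B,P)}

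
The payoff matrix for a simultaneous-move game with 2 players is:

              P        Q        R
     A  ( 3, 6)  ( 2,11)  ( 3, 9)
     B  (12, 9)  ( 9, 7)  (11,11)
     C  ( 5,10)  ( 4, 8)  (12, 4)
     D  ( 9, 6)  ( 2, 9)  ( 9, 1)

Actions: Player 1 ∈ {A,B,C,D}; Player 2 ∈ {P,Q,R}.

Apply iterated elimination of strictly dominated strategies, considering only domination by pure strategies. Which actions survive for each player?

P1 drop A (B beats it: P:12>3 Q:9>2 R:11>3)
P1 drop D (B beats it: P:12>9 Q:9>2 R:11>9)
P2 drop Q (P beats it: B:9>7 C:10>8)
P1→{B,C} P2→{P,R}

Survivors P1:{B,C} P2:{P,R}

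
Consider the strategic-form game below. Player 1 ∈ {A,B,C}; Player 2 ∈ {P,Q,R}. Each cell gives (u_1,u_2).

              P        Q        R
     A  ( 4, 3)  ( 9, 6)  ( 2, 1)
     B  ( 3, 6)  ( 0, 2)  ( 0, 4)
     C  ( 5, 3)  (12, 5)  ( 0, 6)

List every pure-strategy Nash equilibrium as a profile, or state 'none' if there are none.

(A,P): not NE [P1→C gives 5>4; P2→Q gives 6>3]
(A,Q): not NE [P1→C gives 12>9]
(A,R): not NE [P2→Q gives 6>1]
(B,P): not NE [P1→C gives 5>3]
(B,Q): not NE [P1→C gives 12>0; P2→P gives 6>2]
(B,R): not NE [P1→A gives 2>0; P2→P gives 6>4]
(C,P): not NE [P2→R gives 6>3]
(C,Q): not NE [P2→R gives 6>5]
(C,R): not NE [P1→A gives 2>0]

No pure NE.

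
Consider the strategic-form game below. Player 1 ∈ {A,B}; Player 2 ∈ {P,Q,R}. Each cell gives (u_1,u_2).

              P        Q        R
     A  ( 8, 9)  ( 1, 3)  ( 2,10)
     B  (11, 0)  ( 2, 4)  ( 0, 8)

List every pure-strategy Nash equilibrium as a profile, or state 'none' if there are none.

(A,P): not NE [P1→B gives 11>8; P2→R gives 10>9]
(A,Q): not NE [P1→B gives 2>1; P2→R gives 10>3]
(A,R): NE
(B,P): not NE [P2→R gives 8>0]
(B,Q): not NE [P2→R gives 8>4]
(B,R): not NE [P1→A gives 2>0]

PSNE = {(A,R)}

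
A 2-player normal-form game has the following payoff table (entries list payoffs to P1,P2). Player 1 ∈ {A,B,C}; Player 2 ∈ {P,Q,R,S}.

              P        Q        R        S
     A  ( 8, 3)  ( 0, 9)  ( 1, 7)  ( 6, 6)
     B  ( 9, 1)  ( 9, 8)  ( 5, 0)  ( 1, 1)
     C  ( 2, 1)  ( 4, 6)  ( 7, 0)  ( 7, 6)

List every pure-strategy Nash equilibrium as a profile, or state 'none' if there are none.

(A,P): not NE [P1→B gives 9>8; P2→Q gives 9>3]
(A,Q): not NE [P1→B gives 9>0]
(A,R): not NE [P1→C gives 7>1; P2→Q gives 9>7]
(A,S): not NE [P1→C gives 7>6; P2→Q gives 9>6]
(B,P): not NE [P2→Q gives 8>1]
(B,Q): NE
(B,R): not NE [P1→C gives 7>5; P2→Q gives 8>0]
(B,S): not NE [P1→C gives 7>1; P2→Q gives 8>1]
(C,P): not NE [P1→B gives 9>2; P2→S gives 6>1]
(C,Q): not NE [P1→B gives 9>4]
(C,R): not NE [P2→S gives 6>0]
(C,S): NE

NE set: (B,Q), (C,S)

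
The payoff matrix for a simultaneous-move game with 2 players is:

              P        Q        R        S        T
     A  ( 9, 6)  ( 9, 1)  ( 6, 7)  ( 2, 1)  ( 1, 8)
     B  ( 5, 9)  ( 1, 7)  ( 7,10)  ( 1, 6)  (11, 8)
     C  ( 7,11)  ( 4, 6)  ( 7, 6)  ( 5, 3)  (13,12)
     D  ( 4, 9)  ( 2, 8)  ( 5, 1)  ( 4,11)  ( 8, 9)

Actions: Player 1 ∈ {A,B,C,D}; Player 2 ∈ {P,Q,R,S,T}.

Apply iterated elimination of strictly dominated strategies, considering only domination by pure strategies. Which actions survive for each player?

Remaining: P1:{A,B,C} P2:{P,R,T}

P1 drop D (C beats it: P:7>4 Q:4>2 R:7>5 S:5>4 T:13>8)
P2 drop Q (P beats it: A:6>1 B:9>7 C:11>6)
P2 drop S (P beats it: A:6>1 B:9>6 C:11>3)
P1→{A,B,C} P2→{P,R,T}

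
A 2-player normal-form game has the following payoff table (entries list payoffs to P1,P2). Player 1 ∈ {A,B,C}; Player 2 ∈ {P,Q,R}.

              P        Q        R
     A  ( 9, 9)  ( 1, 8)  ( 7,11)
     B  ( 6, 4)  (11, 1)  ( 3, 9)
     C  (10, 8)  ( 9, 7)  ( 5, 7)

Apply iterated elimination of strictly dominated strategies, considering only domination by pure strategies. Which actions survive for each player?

Remaining: P1:{A,C} P2:{P,R}

P2 drop Q (P beats it: A:9>8 B:4>1 C:8>7)
P1 drop B (A beats it: P:9>6 R:7>3)
P1→{A,C} P2→{P,R}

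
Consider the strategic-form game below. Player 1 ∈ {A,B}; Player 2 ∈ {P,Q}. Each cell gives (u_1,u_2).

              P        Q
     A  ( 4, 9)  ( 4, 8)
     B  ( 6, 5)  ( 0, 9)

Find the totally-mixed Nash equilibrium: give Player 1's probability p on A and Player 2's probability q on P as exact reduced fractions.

(p,q) = (4/5, 2/3)

P1 indiff ⇒ q·4+(1-q)·4 = q·6+(1-q)·0 ⇒ q(-2) = (1-q)(-4) ⇒ q = 2/3
P2 indiff ⇒ p·9+(1-p)·5 = p·8+(1-p)·9 ⇒ p(1) = (1-p)(4) ⇒ p = 4/5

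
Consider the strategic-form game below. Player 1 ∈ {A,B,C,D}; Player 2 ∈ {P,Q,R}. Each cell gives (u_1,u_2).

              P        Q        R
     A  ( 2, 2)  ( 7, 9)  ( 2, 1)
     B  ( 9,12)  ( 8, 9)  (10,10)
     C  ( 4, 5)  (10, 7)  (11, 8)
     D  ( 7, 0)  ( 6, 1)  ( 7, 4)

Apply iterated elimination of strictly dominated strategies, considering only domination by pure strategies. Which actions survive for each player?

P1 drop A (B beats it: P:9>2 Q:8>7 R:10>2)
P1 drop D (B beats it: P:9>7 Q:8>6 R:10>7)
P2 drop Q (R beats it: B:10>9 C:8>7)
P1→{B,C} P2→{P,R}

Survivors P1:{B,C} P2:{P,R}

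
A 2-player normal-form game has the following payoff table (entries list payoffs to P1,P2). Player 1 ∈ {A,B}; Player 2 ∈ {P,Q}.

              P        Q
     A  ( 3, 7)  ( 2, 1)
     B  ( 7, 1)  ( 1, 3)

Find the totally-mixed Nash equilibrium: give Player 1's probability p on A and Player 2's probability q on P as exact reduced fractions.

p=1/4, q=1/5

P1 indiff ⇒ q·3+(1-q)·2 = q·7+(1-q)·1 ⇒ q(-4) = (1-q)(-1) ⇒ q = 1/5
P2 indiff ⇒ p·7+(1-p)·1 = p·1+(1-p)·3 ⇒ p(6) = (1-p)(2) ⇒ p = 1/4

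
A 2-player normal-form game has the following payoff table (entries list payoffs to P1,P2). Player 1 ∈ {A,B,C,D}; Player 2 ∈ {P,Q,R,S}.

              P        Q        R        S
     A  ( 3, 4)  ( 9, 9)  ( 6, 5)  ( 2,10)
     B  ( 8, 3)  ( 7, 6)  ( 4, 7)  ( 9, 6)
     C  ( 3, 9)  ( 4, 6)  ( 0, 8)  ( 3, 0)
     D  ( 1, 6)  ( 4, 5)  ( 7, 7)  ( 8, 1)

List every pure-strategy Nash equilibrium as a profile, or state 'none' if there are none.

(A,P): not NE [P1→B gives 8>3; P2→S gives 10>4]
(A,Q): not NE [P2→S gives 10>9]
(A,R): not NE [P1→D gives 7>6; P2→S gives 10>5]
(A,S): not NE [P1→B gives 9>2]
(B,P): not NE [P2→R gives 7>3]
(B,Q): not NE [P1→A gives 9>7; P2→R gives 7>6]
(B,R): not NE [P1→D gives 7>4]
(B,S): not NE [P2→R gives 7>6]
(C,P): not NE [P1→B gives 8>3]
(C,Q): not NE [P1→A gives 9>4; P2→P gives 9>6]
(C,R): not NE [P1→D gives 7>0; P2→P gives 9>8]
(C,S): not NE [P1→B gives 9>3; P2→P gives 9>0]
(D,P): not NE [P1→B gives 8>1; P2→R gives 7>6]
(D,Q): not NE [P1→A gives 9>4; P2→R gives 7>5]
(D,R): NE
(D,S): not NE [P1→B gives 9>8; P2→R gives 7>1]

Nash profiles: (D,R)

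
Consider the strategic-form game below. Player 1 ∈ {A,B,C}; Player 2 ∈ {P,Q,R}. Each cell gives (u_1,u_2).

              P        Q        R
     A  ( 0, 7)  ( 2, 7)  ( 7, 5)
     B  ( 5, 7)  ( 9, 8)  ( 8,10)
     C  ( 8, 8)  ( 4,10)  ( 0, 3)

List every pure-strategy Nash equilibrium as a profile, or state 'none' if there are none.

(A,P): not NE [P1→C gives 8>0]
(A,Q): not NE [P1→B gives 9>2]
(A,R): not NE [P1→B gives 8>7; P2→Q gives 7>5]
(B,P): not NE [P1→C gives 8>5; P2→R gives 10>7]
(B,Q): not NE [P2→R gives 10>8]
(B,R): NE
(C,P): not NE [P2→Q gives 10>8]
(C,Q): not NE [P1→B gives 9>4]
(C,R): not NE [P1→B gives 8>0; P2→Q gives 10>3]

Nash profiles: (B,R)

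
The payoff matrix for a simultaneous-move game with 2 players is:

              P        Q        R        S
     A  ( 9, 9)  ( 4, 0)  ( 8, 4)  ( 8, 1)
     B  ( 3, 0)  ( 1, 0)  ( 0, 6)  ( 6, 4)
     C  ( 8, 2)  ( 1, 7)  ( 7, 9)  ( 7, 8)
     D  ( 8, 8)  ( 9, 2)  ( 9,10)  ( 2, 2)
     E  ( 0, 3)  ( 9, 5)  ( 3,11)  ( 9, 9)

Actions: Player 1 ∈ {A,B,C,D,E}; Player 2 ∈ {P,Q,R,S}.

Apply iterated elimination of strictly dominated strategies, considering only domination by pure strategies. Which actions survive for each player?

P1 drop B (A beats it: P:9>3 Q:4>1 R:8>0 S:8>6)
P1 drop C (A beats it: P:9>8 Q:4>1 R:8>7 S:8>7)
P2 drop Q (R beats it: A:4>0 D:10>2 E:11>5)
P2 drop S (R beats it: A:4>1 D:10>2 E:11>9)
P1 drop E (A beats it: P:9>0 R:8>3)
P1→{A,D} P2→{P,R}

IESDS → P1:{A,D} P2:{P,R}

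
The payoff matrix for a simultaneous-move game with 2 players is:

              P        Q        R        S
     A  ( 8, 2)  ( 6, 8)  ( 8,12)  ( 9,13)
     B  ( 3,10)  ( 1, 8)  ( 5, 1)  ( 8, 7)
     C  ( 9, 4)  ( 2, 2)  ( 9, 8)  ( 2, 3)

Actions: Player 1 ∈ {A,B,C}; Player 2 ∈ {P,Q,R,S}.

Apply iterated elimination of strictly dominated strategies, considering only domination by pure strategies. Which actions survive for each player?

Survivors P1:{A,C} P2:{R,S}

P1 drop B (A beats it: P:8>3 Q:6>1 R:8>5 S:9>8)
P2 drop P (R beats it: A:12>2 C:8>4)
P2 drop Q (R beats it: A:12>8 C:8>2)
P1→{A,C} P2→{R,S}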